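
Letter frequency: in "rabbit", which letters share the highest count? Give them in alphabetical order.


Word: "rabbit"
Letter counts:
  'a': 1
  'b': 2
  'i': 1
  'r': 1
  't': 1
Maximum count = 2
Most frequent = 'b' (2 times each)


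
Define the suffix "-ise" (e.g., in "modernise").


Suffix: -ise
Example: modernise = modern + -ise
Meaning = to make


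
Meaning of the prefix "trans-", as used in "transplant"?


Prefix: trans-
Example: transplant (trans- + plant)
Meaning = across


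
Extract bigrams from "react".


Word: "react" (length 5)
Number of bigrams = 5 - 2 + 1 = 4
  Position 0: "re"
  Position 1: "ea"
  Position 2: "ac"
  Position 3: "ct"
Bigrams = "re", "ea", "ac", "ct"


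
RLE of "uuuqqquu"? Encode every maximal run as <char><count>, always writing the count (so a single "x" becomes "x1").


String: "uuuqqquu"
Scanning for consecutive runs:
  'u' x 3
  'q' x 3
  'u' x 2
RLE = "u3q3u2"


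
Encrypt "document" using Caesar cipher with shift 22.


Word: "document"
Shift: 22
Each letter → (letter + shift) mod 26:
  'd' (3) + 22 = 25 → 'z'
  'o' (14) + 22 = 10 → 'k'
  'c' (2) + 22 = 24 → 'y'
  'u' (20) + 22 = 16 → 'q'
  'm' (12) + 22 = 8 → 'i'
  'e' (4) + 22 = 0 → 'a'
  'n' (13) + 22 = 9 → 'j'
  't' (19) + 22 = 15 → 'p'
Result = "zkyqiajp"


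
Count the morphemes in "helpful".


Word: "helpful"
Morphemes: help + -ful
Each morpheme carries meaning
= 2 morphemes


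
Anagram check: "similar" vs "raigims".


Word 1: "similar" → sorted: aiilmrs
Word 2: "raigims" → sorted: agiimrs
Same letters? aiilmrs != agiimrs
Anagram = No


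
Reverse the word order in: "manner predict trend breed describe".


Original: "manner predict trend breed describe"
Words (1..n): manner | predict | trend | breed | describe
Reversed (n..1): describe | breed | trend | predict | manner
Result = "describe breed trend predict manner"


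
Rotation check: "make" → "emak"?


Word: "make", Candidate: "emak"
Method: check if candidate is substring of word+word
"makemake" contains "emak"? Yes
Is rotation = Yes


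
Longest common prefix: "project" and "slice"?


Word 1: "project"
Word 2: "slice"
Comparing from start:
  Pos 0: 'p' != 's' (stop)
LCP = "" (length 0)


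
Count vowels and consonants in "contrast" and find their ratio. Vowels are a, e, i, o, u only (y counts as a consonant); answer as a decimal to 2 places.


Word: "contrast"
Vowels (a,e,i,o,u): 2
Consonants: 6
Ratio = 2/6
= 0.33


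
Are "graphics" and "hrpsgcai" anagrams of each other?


Word 1: "graphics" → sorted: acghiprs
Word 2: "hrpsgcai" → sorted: acghiprs
Same letters? acghiprs == acghiprs
Anagram = Yes


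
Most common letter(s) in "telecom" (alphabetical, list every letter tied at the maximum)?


Word: "telecom"
Letter counts:
  'c': 1
  'e': 2
  'l': 1
  'm': 1
  'o': 1
  't': 1
Maximum count = 2
Most frequent = 'e' (2 times each)


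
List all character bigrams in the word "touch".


Word: "touch" (length 5)
Number of bigrams = 5 - 2 + 1 = 4
  Position 0: "to"
  Position 1: "ou"
  Position 2: "uc"
  Position 3: "ch"
Bigrams = "to", "ou", "uc", "ch"


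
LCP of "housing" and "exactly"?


Word 1: "housing"
Word 2: "exactly"
Comparing from start:
  Pos 0: 'h' != 'e' (stop)
LCP = "" (length 0)


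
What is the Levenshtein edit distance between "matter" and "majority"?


Word 1: "matter" (length 6)
Word 2: "majority" (length 8)
One optimal edit sequence (insert/delete/substitute each cost 1):
  1. keep 'm'
  2. keep 'a'
  3. insert 'j'  (+1)
  4. insert 'o'  (+1)
  5. substitute 't' -> 'r'  (+1)
  6. substitute 't' -> 'i'  (+1)
  7. substitute 'e' -> 't'  (+1)
  8. substitute 'r' -> 'y'  (+1)
Total edit operations: 6
Edit distance = 6


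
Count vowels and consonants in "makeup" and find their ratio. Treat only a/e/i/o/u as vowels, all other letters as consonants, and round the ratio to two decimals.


Word: "makeup"
Vowels (a,e,i,o,u): 3
Consonants: 3
Ratio = 3/3
= 1.00


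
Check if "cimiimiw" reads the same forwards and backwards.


Word: "cimiimiw"
Reversed: "wimiimic"
Forward == Backward? cimiimiw != wimiimic
Palindrome = No


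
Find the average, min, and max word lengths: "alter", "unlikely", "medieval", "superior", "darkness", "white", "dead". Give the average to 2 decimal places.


Lengths: "alter"=5, "unlikely"=8, "medieval"=8, "superior"=8, "darkness"=8, "white"=5, "dead"=4
Sum = 46, Count = 7
Average = 46/7 = 6.57
= avg=6.57, min=4, max=8


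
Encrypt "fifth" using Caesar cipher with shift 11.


Word: "fifth"
Shift: 11
Each letter → (letter + shift) mod 26:
  'f' (5) + 11 = 16 → 'q'
  'i' (8) + 11 = 19 → 't'
  'f' (5) + 11 = 16 → 'q'
  't' (19) + 11 = 4 → 'e'
  'h' (7) + 11 = 18 → 's'
Result = "qtqes"


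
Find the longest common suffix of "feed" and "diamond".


Word 1: "feed"
Word 2: "diamond"
Comparing from end:
  Pos -1: 'd' == 'd'
  Pos -2: 'e' != 'n' (stop)
LCS = "d" (length 1)


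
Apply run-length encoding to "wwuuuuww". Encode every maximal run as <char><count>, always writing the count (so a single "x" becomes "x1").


String: "wwuuuuww"
Scanning for consecutive runs:
  'w' x 2
  'u' x 4
  'w' x 2
RLE = "w2u4w2"


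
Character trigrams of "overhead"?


Word: "overhead" (length 8)
Number of trigrams = 8 - 3 + 1 = 6
  Position 0: "ove"
  Position 1: "ver"
  Position 2: "erh"
  Position 3: "rhe"
  Position 4: "hea"
  Position 5: "ead"
Trigrams = "ove", "ver", "erh", "rhe", "hea", "ead"


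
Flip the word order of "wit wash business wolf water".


Original: "wit wash business wolf water"
Words (1..n): wit | wash | business | wolf | water
Reversed (n..1): water | wolf | business | wash | wit
Result = "water wolf business wash wit"


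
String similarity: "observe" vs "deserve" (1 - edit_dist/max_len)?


Word 1: "observe" (length 7)
Word 2: "deserve" (length 7)
One optimal edit sequence:
  1. substitute 'o' -> 'd'  (+1)
  2. substitute 'b' -> 'e'  (+1)
  3. keep 's'
  4. keep 'e'
  5. keep 'r'
  6. keep 'v'
  7. keep 'e'
Edit distance = 2
Max length = max(7, 7) = 7
Similarity = 1 - 2/7
= 0.7143


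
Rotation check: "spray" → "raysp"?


Word: "spray", Candidate: "raysp"
Method: check if candidate is substring of word+word
"sprayspray" contains "raysp"? Yes
Is rotation = Yes


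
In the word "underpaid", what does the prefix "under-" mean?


Prefix: under-
As in: underpaid -> under- + paid
Meaning = insufficient


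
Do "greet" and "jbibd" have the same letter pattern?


Pattern of "greet": [0, 1, 2, 2, 3]
Pattern of "jbibd": [0, 1, 2, 1, 3]
Patterns do not match
Same pattern = No


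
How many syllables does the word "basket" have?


Word: "basket"
Syllable breakdown: bas | ket
Counting: 2 parts
= 2 syllables


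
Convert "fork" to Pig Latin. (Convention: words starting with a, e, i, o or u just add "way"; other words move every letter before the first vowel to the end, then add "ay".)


Word: "fork"
Starts with consonant(s) → move to end, add 'ay'
Consonant cluster: "f"
Pig Latin = "orkfay"


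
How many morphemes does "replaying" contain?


Word: "replaying"
Morphemes: re- / play / -ing
Each morpheme carries meaning
= 3 morphemes


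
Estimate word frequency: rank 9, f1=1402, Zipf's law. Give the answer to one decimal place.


Zipf's law: f(r) = f(1) / r
f(1) = 1402
f(9) = 1402 / 9
= 155.8 occurrences


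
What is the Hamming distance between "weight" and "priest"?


Comparing character by character (same length = 6):
  Pos 0: 'w' vs 'p' !=
  Pos 1: 'e' vs 'r' !=
  Pos 2: 'i' vs 'i' =
  Pos 3: 'g' vs 'e' !=
  Pos 4: 'h' vs 's' !=
  Pos 5: 't' vs 't' =
Hamming distance = 4


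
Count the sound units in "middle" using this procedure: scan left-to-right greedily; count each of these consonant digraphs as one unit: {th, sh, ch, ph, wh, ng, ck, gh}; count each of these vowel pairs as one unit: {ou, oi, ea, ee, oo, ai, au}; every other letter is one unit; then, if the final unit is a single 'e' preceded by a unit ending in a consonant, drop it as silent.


Word: "middle" (6 letters)
Left-to-right scan:
  (1) 'm' (letter)
  (2) 'i' (letter)
  (3) 'd' (letter)
  (4) 'd' (letter)
  (5) 'l' (letter)
  (6) 'e' (letter)
Units from scan: 6
Final unit is 'e' after a consonant -> drop as silent (-1)
Sound units = 5 units


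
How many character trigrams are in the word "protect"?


Word: "protect" (length 7)
Number of 3-grams = length - 3 + 1 = 7 - 3 + 1
= 5


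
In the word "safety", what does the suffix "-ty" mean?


Suffix: -ty
As in: safety -> safe + -ty
Meaning = quality of


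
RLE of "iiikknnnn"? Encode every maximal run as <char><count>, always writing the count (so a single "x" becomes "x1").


String: "iiikknnnn"
Scanning for consecutive runs:
  'i' x 3
  'k' x 2
  'n' x 4
RLE = "i3k2n4"


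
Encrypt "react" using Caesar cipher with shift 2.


Word: "react"
Shift: 2
Each letter → (letter + shift) mod 26:
  'r' (17) + 2 = 19 → 't'
  'e' (4) + 2 = 6 → 'g'
  'a' (0) + 2 = 2 → 'c'
  'c' (2) + 2 = 4 → 'e'
  't' (19) + 2 = 21 → 'v'
Result = "tgcev"


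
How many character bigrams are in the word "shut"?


Word: "shut" (length 4)
Number of 2-grams = length - 2 + 1 = 4 - 2 + 1
= 3


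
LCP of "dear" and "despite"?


Word 1: "dear"
Word 2: "despite"
Comparing from start:
  Pos 0: 'd' == 'd'
  Pos 1: 'e' == 'e'
  Pos 2: 'a' != 's' (stop)
LCP = "de" (length 2)


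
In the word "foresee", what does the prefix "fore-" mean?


Prefix: fore-
Example: foresee = fore- + see
Meaning = before


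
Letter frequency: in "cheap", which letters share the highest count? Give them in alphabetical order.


Word: "cheap"
Letter counts:
  'a': 1
  'c': 1
  'e': 1
  'h': 1
  'p': 1
Maximum count = 1
Most frequent = 'a', 'c', 'e', 'h', 'p' (1 time each)


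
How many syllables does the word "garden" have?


Word: "garden"
Syllable breakdown: gar-den
Counting: 2 parts
= 2 syllables


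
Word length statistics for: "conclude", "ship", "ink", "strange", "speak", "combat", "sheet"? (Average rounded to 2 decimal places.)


Lengths: "conclude"=8, "ship"=4, "ink"=3, "strange"=7, "speak"=5, "combat"=6, "sheet"=5
Sum = 38, Count = 7
Average = 38/7 = 5.43
= avg=5.43, min=3, max=8


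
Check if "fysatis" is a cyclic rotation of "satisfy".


Word: "satisfy", Candidate: "fysatis"
Method: check if candidate is substring of word+word
"satisfysatisfy" contains "fysatis"? Yes
Is rotation = Yes


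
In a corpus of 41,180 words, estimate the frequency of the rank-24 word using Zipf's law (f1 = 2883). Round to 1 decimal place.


Zipf's law: f(r) = f(1) / r
f(1) = 2883
f(24) = 2883 / 24
= 120.1 occurrences


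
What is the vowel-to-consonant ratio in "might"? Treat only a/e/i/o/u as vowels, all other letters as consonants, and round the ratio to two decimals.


Word: "might"
Vowels (a,e,i,o,u): 1
Consonants: 4
Ratio = 1/4
= 0.25


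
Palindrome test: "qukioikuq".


Word: "qukioikuq"
Reversed: "qukioikuq"
Forward == Backward? qukioikuq == qukioikuq
Palindrome = Yes


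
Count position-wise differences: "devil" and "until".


Comparing character by character (same length = 5):
  Pos 0: 'd' vs 'u' !=
  Pos 1: 'e' vs 'n' !=
  Pos 2: 'v' vs 't' !=
  Pos 3: 'i' vs 'i' =
  Pos 4: 'l' vs 'l' =
Hamming distance = 3


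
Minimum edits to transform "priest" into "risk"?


Word 1: "priest" (length 6)
Word 2: "risk" (length 4)
One optimal edit sequence (insert/delete/substitute each cost 1):
  1. delete 'p'  (+1)
  2. keep 'r'
  3. keep 'i'
  4. delete 'e'  (+1)
  5. keep 's'
  6. substitute 't' -> 'k'  (+1)
Total edit operations: 3
Edit distance = 3


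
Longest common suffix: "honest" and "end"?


Word 1: "honest"
Word 2: "end"
Comparing from end:
  Pos -1: 't' != 'd' (stop)
LCS = "" (length 0)


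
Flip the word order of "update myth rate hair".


Original: "update myth rate hair"
Words (1..n): update | myth | rate | hair
Reversed (n..1): hair | rate | myth | update
Result = "hair rate myth update"


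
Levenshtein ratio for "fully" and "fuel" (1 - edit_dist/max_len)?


Word 1: "fully" (length 5)
Word 2: "fuel" (length 4)
One optimal edit sequence:
  1. keep 'f'
  2. keep 'u'
  3. substitute 'l' -> 'e'  (+1)
  4. keep 'l'
  5. delete 'y'  (+1)
Edit distance = 2
Max length = max(5, 4) = 5
Similarity = 1 - 2/5
= 0.6000


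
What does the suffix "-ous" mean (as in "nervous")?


Suffix: -ous
Example: nervous (nerve + -ous, with a spelling change)
Meaning = having quality of


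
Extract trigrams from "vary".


Word: "vary" (length 4)
Number of trigrams = 4 - 3 + 1 = 2
  Position 0: "var"
  Position 1: "ary"
Trigrams = "var", "ary"


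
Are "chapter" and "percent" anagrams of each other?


Word 1: "chapter" → sorted: acehprt
Word 2: "percent" → sorted: ceenprt
Same letters? acehprt != ceenprt
Anagram = No


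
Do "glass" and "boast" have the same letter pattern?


Pattern of "glass": [0, 1, 2, 3, 3]
Pattern of "boast": [0, 1, 2, 3, 4]
Patterns do not match
Same pattern = No


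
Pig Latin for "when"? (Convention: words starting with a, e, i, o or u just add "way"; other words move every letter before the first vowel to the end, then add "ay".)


Word: "when"
Starts with consonant(s) → move to end, add 'ay'
Consonant cluster: "wh"
Pig Latin = "enwhay"


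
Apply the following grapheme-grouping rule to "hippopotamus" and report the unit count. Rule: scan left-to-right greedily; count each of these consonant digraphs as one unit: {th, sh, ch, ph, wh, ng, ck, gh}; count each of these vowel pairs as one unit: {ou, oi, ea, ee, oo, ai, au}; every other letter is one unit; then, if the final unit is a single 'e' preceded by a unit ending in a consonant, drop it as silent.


Word: "hippopotamus" (12 letters)
Left-to-right scan:
  1. 'h' (letter)
  2. 'i' (letter)
  3. 'p' (letter)
  4. 'p' (letter)
  5. 'o' (letter)
  6. 'p' (letter)
  7. 'o' (letter)
  8. 't' (letter)
  9. 'a' (letter)
  10. 'm' (letter)
  11. 'u' (letter)
  12. 's' (letter)
Units from scan: 12
Sound units = 12 units


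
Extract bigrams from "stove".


Word: "stove" (length 5)
Number of bigrams = 5 - 2 + 1 = 4
  Position 0: "st"
  Position 1: "to"
  Position 2: "ov"
  Position 3: "ve"
Bigrams = "st", "to", "ov", "ve"


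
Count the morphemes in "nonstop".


Word: "nonstop"
Morphemes: non- / stop
Each morpheme carries meaning
= 2 morphemes


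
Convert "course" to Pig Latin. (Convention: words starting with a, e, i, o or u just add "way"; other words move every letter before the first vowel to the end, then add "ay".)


Word: "course"
Starts with consonant(s) → move to end, add 'ay'
Consonant cluster: "c"
Pig Latin = "oursecay"


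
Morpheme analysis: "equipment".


Word: "equipment"
Morphemes: equip | -ment
Each morpheme carries meaning
= 2 morphemes


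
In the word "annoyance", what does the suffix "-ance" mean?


Suffix: -ance
As in: annoyance -> annoy + -ance
Meaning = state of


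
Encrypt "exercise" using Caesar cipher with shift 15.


Word: "exercise"
Shift: 15
Each letter → (letter + shift) mod 26:
  'e' (4) + 15 = 19 → 't'
  'x' (23) + 15 = 12 → 'm'
  'e' (4) + 15 = 19 → 't'
  'r' (17) + 15 = 6 → 'g'
  'c' (2) + 15 = 17 → 'r'
  'i' (8) + 15 = 23 → 'x'
  's' (18) + 15 = 7 → 'h'
  'e' (4) + 15 = 19 → 't'
Result = "tmtgrxht"


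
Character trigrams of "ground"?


Word: "ground" (length 6)
Number of trigrams = 6 - 3 + 1 = 4
  Position 0: "gro"
  Position 1: "rou"
  Position 2: "oun"
  Position 3: "und"
Trigrams = "gro", "rou", "oun", "und"


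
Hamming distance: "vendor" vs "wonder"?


Comparing character by character (same length = 6):
  Pos 0: 'v' vs 'w' !=
  Pos 1: 'e' vs 'o' !=
  Pos 2: 'n' vs 'n' =
  Pos 3: 'd' vs 'd' =
  Pos 4: 'o' vs 'e' !=
  Pos 5: 'r' vs 'r' =
Hamming distance = 3


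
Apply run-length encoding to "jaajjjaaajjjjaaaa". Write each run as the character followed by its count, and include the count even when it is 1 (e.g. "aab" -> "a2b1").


String: "jaajjjaaajjjjaaaa"
Scanning for consecutive runs:
  'j' x 1
  'a' x 2
  'j' x 3
  'a' x 3
  'j' x 4
  'a' x 4
RLE = "j1a2j3a3j4a4"


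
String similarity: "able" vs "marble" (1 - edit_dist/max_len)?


Word 1: "able" (length 4)
Word 2: "marble" (length 6)
One optimal edit sequence:
  1. insert 'm'  (+1)
  2. keep 'a'
  3. insert 'r'  (+1)
  4. keep 'b'
  5. keep 'l'
  6. keep 'e'
Edit distance = 2
Max length = max(4, 6) = 6
Similarity = 1 - 2/6
= 0.6667


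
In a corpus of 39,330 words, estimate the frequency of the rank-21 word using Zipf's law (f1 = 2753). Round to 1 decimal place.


Zipf's law: f(r) = f(1) / r
f(1) = 2753
f(21) = 2753 / 21
= 131.1 occurrences


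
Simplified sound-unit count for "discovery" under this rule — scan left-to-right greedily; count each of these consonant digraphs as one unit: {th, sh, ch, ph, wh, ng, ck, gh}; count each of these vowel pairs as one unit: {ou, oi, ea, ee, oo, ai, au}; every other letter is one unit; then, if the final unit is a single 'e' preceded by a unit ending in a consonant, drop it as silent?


Word: "discovery" (9 letters)
Left-to-right scan:
  [1] 'd' (letter)
  [2] 'i' (letter)
  [3] 's' (letter)
  [4] 'c' (letter)
  [5] 'o' (letter)
  [6] 'v' (letter)
  [7] 'e' (letter)
  [8] 'r' (letter)
  [9] 'y' (letter)
Units from scan: 9
Sound units = 9 units


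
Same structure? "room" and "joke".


Pattern of "room": [0, 1, 1, 2]
Pattern of "joke": [0, 1, 2, 3]
Patterns do not match
Same pattern = No


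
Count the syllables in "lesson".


Word: "lesson"
Syllable breakdown: les-son
Counting: 2 parts
= 2 syllables


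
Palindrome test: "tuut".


Word: "tuut"
Reversed: "tuut"
Forward == Backward? tuut == tuut
Palindrome = Yes


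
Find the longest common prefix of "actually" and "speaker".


Word 1: "actually"
Word 2: "speaker"
Comparing from start:
  Pos 0: 'a' != 's' (stop)
LCP = "" (length 0)


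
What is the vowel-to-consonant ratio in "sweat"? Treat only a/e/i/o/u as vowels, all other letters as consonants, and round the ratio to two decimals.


Word: "sweat"
Vowels (a,e,i,o,u): 2
Consonants: 3
Ratio = 2/3
= 0.67


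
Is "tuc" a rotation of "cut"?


Word: "cut", Candidate: "tuc"
Method: check if candidate is substring of word+word
"cutcut" contains "tuc"? No
Is rotation = No


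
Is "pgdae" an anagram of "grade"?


Word 1: "grade" → sorted: adegr
Word 2: "pgdae" → sorted: adegp
Same letters? adegr != adegp
Anagram = No


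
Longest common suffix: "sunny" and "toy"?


Word 1: "sunny"
Word 2: "toy"
Comparing from end:
  Pos -1: 'y' == 'y'
  Pos -2: 'n' != 'o' (stop)
LCS = "y" (length 1)


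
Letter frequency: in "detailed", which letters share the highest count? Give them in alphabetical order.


Word: "detailed"
Letter counts:
  'a': 1
  'd': 2
  'e': 2
  'i': 1
  'l': 1
  't': 1
Maximum count = 2
Most frequent = 'd', 'e' (2 times each)


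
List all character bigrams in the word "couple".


Word: "couple" (length 6)
Number of bigrams = 6 - 2 + 1 = 5
  Position 0: "co"
  Position 1: "ou"
  Position 2: "up"
  Position 3: "pl"
  Position 4: "le"
Bigrams = "co", "ou", "up", "pl", "le"


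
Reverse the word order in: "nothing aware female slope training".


Original: "nothing aware female slope training"
Words (1..n): nothing | aware | female | slope | training
Reversed (n..1): training | slope | female | aware | nothing
Result = "training slope female aware nothing"


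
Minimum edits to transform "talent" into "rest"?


Word 1: "talent" (length 6)
Word 2: "rest" (length 4)
One optimal edit sequence (insert/delete/substitute each cost 1):
  1. delete 't'  (+1)
  2. delete 'a'  (+1)
  3. substitute 'l' -> 'r'  (+1)
  4. keep 'e'
  5. substitute 'n' -> 's'  (+1)
  6. keep 't'
Total edit operations: 4
Edit distance = 4


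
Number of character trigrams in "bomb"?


Word: "bomb" (length 4)
Number of 3-grams = length - 3 + 1 = 4 - 3 + 1
= 2


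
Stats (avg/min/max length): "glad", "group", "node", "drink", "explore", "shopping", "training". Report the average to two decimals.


Lengths: "glad"=4, "group"=5, "node"=4, "drink"=5, "explore"=7, "shopping"=8, "training"=8
Sum = 41, Count = 7
Average = 41/7 = 5.86
= avg=5.86, min=4, max=8


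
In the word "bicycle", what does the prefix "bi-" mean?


Prefix: bi-
Example: bicycle (bi- + cycle)
Meaning = two


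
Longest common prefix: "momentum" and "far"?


Word 1: "momentum"
Word 2: "far"
Comparing from start:
  Pos 0: 'm' != 'f' (stop)
LCP = "" (length 0)


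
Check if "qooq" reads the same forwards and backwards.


Word: "qooq"
Reversed: "qooq"
Forward == Backward? qooq == qooq
Palindrome = Yes


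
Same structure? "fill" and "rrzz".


Pattern of "fill": [0, 1, 2, 2]
Pattern of "rrzz": [0, 0, 1, 1]
Patterns do not match
Same pattern = No


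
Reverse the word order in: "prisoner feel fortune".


Original: "prisoner feel fortune"
Words (1..n): prisoner | feel | fortune
Reversed (n..1): fortune | feel | prisoner
Result = "fortune feel prisoner"


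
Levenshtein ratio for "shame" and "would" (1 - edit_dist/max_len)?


Word 1: "shame" (length 5)
Word 2: "would" (length 5)
One optimal edit sequence:
  1. substitute 's' -> 'w'  (+1)
  2. substitute 'h' -> 'o'  (+1)
  3. substitute 'a' -> 'u'  (+1)
  4. substitute 'm' -> 'l'  (+1)
  5. substitute 'e' -> 'd'  (+1)
Edit distance = 5
Max length = max(5, 5) = 5
Similarity = 1 - 5/5
= 0.0000


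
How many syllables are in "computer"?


Word: "computer"
Syllable breakdown: com-pu-ter
Counting: 3 parts
= 3 syllables


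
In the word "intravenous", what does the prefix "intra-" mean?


Prefix: intra-
Example: intravenous = intra- + venous
Meaning = within


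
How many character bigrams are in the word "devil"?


Word: "devil" (length 5)
Number of 2-grams = length - 2 + 1 = 5 - 2 + 1
= 4


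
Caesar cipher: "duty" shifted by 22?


Word: "duty"
Shift: 22
Each letter → (letter + shift) mod 26:
  'd' (3) + 22 = 25 → 'z'
  'u' (20) + 22 = 16 → 'q'
  't' (19) + 22 = 15 → 'p'
  'y' (24) + 22 = 20 → 'u'
Result = "zqpu"


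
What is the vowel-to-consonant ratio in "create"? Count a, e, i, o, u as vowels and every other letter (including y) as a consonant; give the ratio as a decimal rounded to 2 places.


Word: "create"
Vowels (a,e,i,o,u): 3
Consonants: 3
Ratio = 3/3
= 1.00


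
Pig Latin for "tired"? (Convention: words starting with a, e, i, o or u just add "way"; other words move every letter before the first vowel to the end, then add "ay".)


Word: "tired"
Starts with consonant(s) → move to end, add 'ay'
Consonant cluster: "t"
Pig Latin = "iredtay"


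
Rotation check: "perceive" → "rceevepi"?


Word: "perceive", Candidate: "rceevepi"
Method: check if candidate is substring of word+word
"perceiveperceive" contains "rceevepi"? No
Is rotation = No


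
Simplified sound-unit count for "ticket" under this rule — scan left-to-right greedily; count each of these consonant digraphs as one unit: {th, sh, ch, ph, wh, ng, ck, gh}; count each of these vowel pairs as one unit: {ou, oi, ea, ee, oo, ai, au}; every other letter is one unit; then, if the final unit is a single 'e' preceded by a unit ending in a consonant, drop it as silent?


Word: "ticket" (6 letters)
Left-to-right scan:
  (1) 't' (letter)
  (2) 'i' (letter)
  (3) 'ck' (digraph)
  (4) 'e' (letter)
  (5) 't' (letter)
Units from scan: 5
Sound units = 5 units


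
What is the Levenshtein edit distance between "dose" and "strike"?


Word 1: "dose" (length 4)
Word 2: "strike" (length 6)
One optimal edit sequence (insert/delete/substitute each cost 1):
  1. insert 's'  (+1)
  2. insert 't'  (+1)
  3. substitute 'd' -> 'r'  (+1)
  4. substitute 'o' -> 'i'  (+1)
  5. substitute 's' -> 'k'  (+1)
  6. keep 'e'
Total edit operations: 5
Edit distance = 5


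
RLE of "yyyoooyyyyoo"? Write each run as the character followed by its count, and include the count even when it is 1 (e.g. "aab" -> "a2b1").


String: "yyyoooyyyyoo"
Scanning for consecutive runs:
  'y' x 3
  'o' x 3
  'y' x 4
  'o' x 2
RLE = "y3o3y4o2"


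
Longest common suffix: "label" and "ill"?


Word 1: "label"
Word 2: "ill"
Comparing from end:
  Pos -1: 'l' == 'l'
  Pos -2: 'e' != 'l' (stop)
LCS = "l" (length 1)


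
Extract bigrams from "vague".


Word: "vague" (length 5)
Number of bigrams = 5 - 2 + 1 = 4
  Position 0: "va"
  Position 1: "ag"
  Position 2: "gu"
  Position 3: "ue"
Bigrams = "va", "ag", "gu", "ue"


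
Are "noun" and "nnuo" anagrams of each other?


Word 1: "noun" → sorted: nnou
Word 2: "nnuo" → sorted: nnou
Same letters? nnou == nnou
Anagram = Yes


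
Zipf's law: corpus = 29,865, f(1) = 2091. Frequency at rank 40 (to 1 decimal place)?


Zipf's law: f(r) = f(1) / r
f(1) = 2091
f(40) = 2091 / 40
= 52.3 occurrences


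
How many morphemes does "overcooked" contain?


Word: "overcooked"
Morphemes: over- | cook | -ed
Each morpheme carries meaning
= 3 morphemes


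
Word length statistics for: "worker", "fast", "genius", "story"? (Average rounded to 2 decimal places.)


Lengths: "worker"=6, "fast"=4, "genius"=6, "story"=5
Sum = 21, Count = 4
Average = 21/4 = 5.25
= avg=5.25, min=4, max=6


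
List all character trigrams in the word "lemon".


Word: "lemon" (length 5)
Number of trigrams = 5 - 3 + 1 = 3
  Position 0: "lem"
  Position 1: "emo"
  Position 2: "mon"
Trigrams = "lem", "emo", "mon"


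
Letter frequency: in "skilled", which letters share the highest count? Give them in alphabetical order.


Word: "skilled"
Letter counts:
  'd': 1
  'e': 1
  'i': 1
  'k': 1
  'l': 2
  's': 1
Maximum count = 2
Most frequent = 'l' (2 times each)


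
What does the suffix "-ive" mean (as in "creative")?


Suffix: -ive
As in: creative -> create + -ive, with a spelling change
Meaning = tending to


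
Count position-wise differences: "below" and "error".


Comparing character by character (same length = 5):
  Pos 0: 'b' vs 'e' !=
  Pos 1: 'e' vs 'r' !=
  Pos 2: 'l' vs 'r' !=
  Pos 3: 'o' vs 'o' =
  Pos 4: 'w' vs 'r' !=
Hamming distance = 4


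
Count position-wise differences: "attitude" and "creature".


Comparing character by character (same length = 8):
  Pos 0: 'a' vs 'c' !=
  Pos 1: 't' vs 'r' !=
  Pos 2: 't' vs 'e' !=
  Pos 3: 'i' vs 'a' !=
  Pos 4: 't' vs 't' =
  Pos 5: 'u' vs 'u' =
  Pos 6: 'd' vs 'r' !=
  Pos 7: 'e' vs 'e' =
Hamming distance = 5


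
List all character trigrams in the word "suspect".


Word: "suspect" (length 7)
Number of trigrams = 7 - 3 + 1 = 5
  Position 0: "sus"
  Position 1: "usp"
  Position 2: "spe"
  Position 3: "pec"
  Position 4: "ect"
Trigrams = "sus", "usp", "spe", "pec", "ect"


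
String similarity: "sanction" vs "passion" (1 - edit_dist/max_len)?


Word 1: "sanction" (length 8)
Word 2: "passion" (length 7)
One optimal edit sequence:
  1. substitute 's' -> 'p'  (+1)
  2. keep 'a'
  3. delete 'n'  (+1)
  4. substitute 'c' -> 's'  (+1)
  5. substitute 't' -> 's'  (+1)
  6. keep 'i'
  7. keep 'o'
  8. keep 'n'
Edit distance = 4
Max length = max(8, 7) = 8
Similarity = 1 - 4/8
= 0.5000


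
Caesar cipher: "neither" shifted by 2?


Word: "neither"
Shift: 2
Each letter → (letter + shift) mod 26:
  'n' (13) + 2 = 15 → 'p'
  'e' (4) + 2 = 6 → 'g'
  'i' (8) + 2 = 10 → 'k'
  't' (19) + 2 = 21 → 'v'
  'h' (7) + 2 = 9 → 'j'
  'e' (4) + 2 = 6 → 'g'
  'r' (17) + 2 = 19 → 't'
Result = "pgkvjgt"


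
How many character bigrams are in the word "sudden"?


Word: "sudden" (length 6)
Number of 2-grams = length - 2 + 1 = 6 - 2 + 1
= 5


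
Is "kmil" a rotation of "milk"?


Word: "milk", Candidate: "kmil"
Method: check if candidate is substring of word+word
"milkmilk" contains "kmil"? Yes
Is rotation = Yes


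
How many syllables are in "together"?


Word: "together"
Syllable breakdown: to-geth-er
Counting: 3 parts
= 3 syllables


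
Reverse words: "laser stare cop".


Original: "laser stare cop"
Words (1..n): laser | stare | cop
Reversed (n..1): cop | stare | laser
Result = "cop stare laser"


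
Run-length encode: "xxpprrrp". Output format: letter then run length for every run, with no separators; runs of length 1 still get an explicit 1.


String: "xxpprrrp"
Scanning for consecutive runs:
  'x' x 2
  'p' x 2
  'r' x 3
  'p' x 1
RLE = "x2p2r3p1"


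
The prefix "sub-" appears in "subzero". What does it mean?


Prefix: sub-
Example: subzero = sub- + zero
Meaning = under / below


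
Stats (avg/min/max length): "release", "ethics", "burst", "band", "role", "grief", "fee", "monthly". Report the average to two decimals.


Lengths: "release"=7, "ethics"=6, "burst"=5, "band"=4, "role"=4, "grief"=5, "fee"=3, "monthly"=7
Sum = 41, Count = 8
Average = 41/8 = 5.13
= avg=5.13, min=3, max=7


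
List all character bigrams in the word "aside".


Word: "aside" (length 5)
Number of bigrams = 5 - 2 + 1 = 4
  Position 0: "as"
  Position 1: "si"
  Position 2: "id"
  Position 3: "de"
Bigrams = "as", "si", "id", "de"


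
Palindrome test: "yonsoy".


Word: "yonsoy"
Reversed: "yosnoy"
Forward == Backward? yonsoy != yosnoy
Palindrome = No


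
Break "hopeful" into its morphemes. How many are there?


Word: "hopeful"
Morphemes: hope + -ful
Each morpheme carries meaning
= 2 morphemes


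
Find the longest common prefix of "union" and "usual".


Word 1: "union"
Word 2: "usual"
Comparing from start:
  Pos 0: 'u' == 'u'
  Pos 1: 'n' != 's' (stop)
LCP = "u" (length 1)


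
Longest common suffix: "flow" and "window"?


Word 1: "flow"
Word 2: "window"
Comparing from end:
  Pos -1: 'w' == 'w'
  Pos -2: 'o' == 'o'
  Pos -3: 'l' != 'd' (stop)
LCS = "ow" (length 2)


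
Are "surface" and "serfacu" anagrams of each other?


Word 1: "surface" → sorted: acefrsu
Word 2: "serfacu" → sorted: acefrsu
Same letters? acefrsu == acefrsu
Anagram = Yes


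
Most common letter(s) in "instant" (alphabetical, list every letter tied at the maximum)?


Word: "instant"
Letter counts:
  'a': 1
  'i': 1
  'n': 2
  's': 1
  't': 2
Maximum count = 2
Most frequent = 'n', 't' (2 times each)


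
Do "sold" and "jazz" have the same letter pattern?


Pattern of "sold": [0, 1, 2, 3]
Pattern of "jazz": [0, 1, 2, 2]
Patterns do not match
Same pattern = No


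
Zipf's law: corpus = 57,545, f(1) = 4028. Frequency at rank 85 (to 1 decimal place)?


Zipf's law: f(r) = f(1) / r
f(1) = 4028
f(85) = 4028 / 85
= 47.4 occurrences


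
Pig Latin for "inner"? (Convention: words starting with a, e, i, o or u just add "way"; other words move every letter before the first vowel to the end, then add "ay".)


Word: "inner"
Starts with vowel → add 'way'
Pig Latin = "innerway"


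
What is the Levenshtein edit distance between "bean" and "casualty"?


Word 1: "bean" (length 4)
Word 2: "casualty" (length 8)
One optimal edit sequence (insert/delete/substitute each cost 1):
  1. insert 'c'  (+1)
  2. insert 'a'  (+1)
  3. substitute 'b' -> 's'  (+1)
  4. substitute 'e' -> 'u'  (+1)
  5. keep 'a'
  6. insert 'l'  (+1)
  7. insert 't'  (+1)
  8. substitute 'n' -> 'y'  (+1)
Total edit operations: 7
Edit distance = 7


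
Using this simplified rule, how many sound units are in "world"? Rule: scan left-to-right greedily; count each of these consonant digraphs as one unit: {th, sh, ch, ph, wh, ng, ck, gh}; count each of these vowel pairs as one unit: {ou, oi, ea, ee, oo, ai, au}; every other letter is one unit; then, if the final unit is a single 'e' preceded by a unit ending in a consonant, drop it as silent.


Word: "world" (5 letters)
Left-to-right scan:
  1. 'w' (letter)
  2. 'o' (letter)
  3. 'r' (letter)
  4. 'l' (letter)
  5. 'd' (letter)
Units from scan: 5
Sound units = 5 units


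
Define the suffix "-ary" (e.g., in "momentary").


Suffix: -ary
Example: momentary (moment + -ary)
Meaning = relating to


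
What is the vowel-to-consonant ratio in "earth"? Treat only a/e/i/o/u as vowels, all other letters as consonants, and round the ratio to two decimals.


Word: "earth"
Vowels (a,e,i,o,u): 2
Consonants: 3
Ratio = 2/3
= 0.67


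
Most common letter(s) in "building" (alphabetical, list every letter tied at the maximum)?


Word: "building"
Letter counts:
  'b': 1
  'd': 1
  'g': 1
  'i': 2
  'l': 1
  'n': 1
  'u': 1
Maximum count = 2
Most frequent = 'i' (2 times each)


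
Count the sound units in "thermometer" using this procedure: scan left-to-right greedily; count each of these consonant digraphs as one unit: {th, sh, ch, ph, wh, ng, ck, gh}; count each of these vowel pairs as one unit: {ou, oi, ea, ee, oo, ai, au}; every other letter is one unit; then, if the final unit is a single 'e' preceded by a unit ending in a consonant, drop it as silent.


Word: "thermometer" (11 letters)
Left-to-right scan:
  [1] 'th' (digraph)
  [2] 'e' (letter)
  [3] 'r' (letter)
  [4] 'm' (letter)
  [5] 'o' (letter)
  [6] 'm' (letter)
  [7] 'e' (letter)
  [8] 't' (letter)
  [9] 'e' (letter)
  [10] 'r' (letter)
Units from scan: 10
Sound units = 10 units


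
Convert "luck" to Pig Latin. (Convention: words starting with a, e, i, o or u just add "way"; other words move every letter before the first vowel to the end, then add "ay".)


Word: "luck"
Starts with consonant(s) → move to end, add 'ay'
Consonant cluster: "l"
Pig Latin = "ucklay"


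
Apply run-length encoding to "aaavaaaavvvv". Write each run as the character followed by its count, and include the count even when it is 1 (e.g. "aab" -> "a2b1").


String: "aaavaaaavvvv"
Scanning for consecutive runs:
  'a' x 3
  'v' x 1
  'a' x 4
  'v' x 4
RLE = "a3v1a4v4"


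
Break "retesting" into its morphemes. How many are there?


Word: "retesting"
Morphemes: re- | test | -ing
Each morpheme carries meaning
= 3 morphemes


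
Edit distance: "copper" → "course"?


Word 1: "copper" (length 6)
Word 2: "course" (length 6)
One optimal edit sequence (insert/delete/substitute each cost 1):
  1. keep 'c'
  2. keep 'o'
  3. substitute 'p' -> 'u'  (+1)
  4. substitute 'p' -> 'r'  (+1)
  5. substitute 'e' -> 's'  (+1)
  6. substitute 'r' -> 'e'  (+1)
Total edit operations: 4
Edit distance = 4


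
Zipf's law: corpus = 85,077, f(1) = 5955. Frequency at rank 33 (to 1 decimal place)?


Zipf's law: f(r) = f(1) / r
f(1) = 5955
f(33) = 5955 / 33
= 180.5 occurrences


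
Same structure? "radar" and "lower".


Pattern of "radar": [0, 1, 2, 1, 0]
Pattern of "lower": [0, 1, 2, 3, 4]
Patterns do not match
Same pattern = No


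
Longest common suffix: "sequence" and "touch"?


Word 1: "sequence"
Word 2: "touch"
Comparing from end:
  Pos -1: 'e' != 'h' (stop)
LCS = "" (length 0)


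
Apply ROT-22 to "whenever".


Word: "whenever"
Shift: 22
Each letter → (letter + shift) mod 26:
  'w' (22) + 22 = 18 → 's'
  'h' (7) + 22 = 3 → 'd'
  'e' (4) + 22 = 0 → 'a'
  'n' (13) + 22 = 9 → 'j'
  'e' (4) + 22 = 0 → 'a'
  'v' (21) + 22 = 17 → 'r'
  'e' (4) + 22 = 0 → 'a'
  'r' (17) + 22 = 13 → 'n'
Result = "sdajaran"


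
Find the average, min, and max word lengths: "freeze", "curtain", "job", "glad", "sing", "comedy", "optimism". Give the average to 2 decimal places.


Lengths: "freeze"=6, "curtain"=7, "job"=3, "glad"=4, "sing"=4, "comedy"=6, "optimism"=8
Sum = 38, Count = 7
Average = 38/7 = 5.43
= avg=5.43, min=3, max=8


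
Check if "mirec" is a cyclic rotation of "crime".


Word: "crime", Candidate: "mirec"
Method: check if candidate is substring of word+word
"crimecrime" contains "mirec"? No
Is rotation = No


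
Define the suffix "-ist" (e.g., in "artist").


Suffix: -ist
Example: artist (art + -ist)
Meaning = one who practices


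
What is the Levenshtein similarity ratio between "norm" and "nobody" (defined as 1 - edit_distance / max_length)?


Word 1: "norm" (length 4)
Word 2: "nobody" (length 6)
One optimal edit sequence:
  1. keep 'n'
  2. insert 'o'  (+1)
  3. insert 'b'  (+1)
  4. keep 'o'
  5. substitute 'r' -> 'd'  (+1)
  6. substitute 'm' -> 'y'  (+1)
Edit distance = 4
Max length = max(4, 6) = 6
Similarity = 1 - 4/6
= 0.3333


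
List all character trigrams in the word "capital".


Word: "capital" (length 7)
Number of trigrams = 7 - 3 + 1 = 5
  Position 0: "cap"
  Position 1: "api"
  Position 2: "pit"
  Position 3: "ita"
  Position 4: "tal"
Trigrams = "cap", "api", "pit", "ita", "tal"


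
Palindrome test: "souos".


Word: "souos"
Reversed: "souos"
Forward == Backward? souos == souos
Palindrome = Yes


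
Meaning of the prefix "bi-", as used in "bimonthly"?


Prefix: bi-
Example: bimonthly = bi- + monthly
Meaning = two


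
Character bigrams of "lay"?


Word: "lay" (length 3)
Number of bigrams = 3 - 2 + 1 = 2
  Position 0: "la"
  Position 1: "ay"
Bigrams = "la", "ay"


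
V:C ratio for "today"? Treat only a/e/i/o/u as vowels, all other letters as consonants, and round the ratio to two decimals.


Word: "today"
Vowels (a,e,i,o,u): 2
Consonants: 3
Ratio = 2/3
= 0.67


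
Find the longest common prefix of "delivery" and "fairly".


Word 1: "delivery"
Word 2: "fairly"
Comparing from start:
  Pos 0: 'd' != 'f' (stop)
LCP = "" (length 0)


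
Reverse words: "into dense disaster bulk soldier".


Original: "into dense disaster bulk soldier"
Words (1..n): into | dense | disaster | bulk | soldier
Reversed (n..1): soldier | bulk | disaster | dense | into
Result = "soldier bulk disaster dense into"


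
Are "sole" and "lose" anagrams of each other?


Word 1: "sole" → sorted: elos
Word 2: "lose" → sorted: elos
Same letters? elos == elos
Anagram = Yes


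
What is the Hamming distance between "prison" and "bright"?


Comparing character by character (same length = 6):
  Pos 0: 'p' vs 'b' !=
  Pos 1: 'r' vs 'r' =
  Pos 2: 'i' vs 'i' =
  Pos 3: 's' vs 'g' !=
  Pos 4: 'o' vs 'h' !=
  Pos 5: 'n' vs 't' !=
Hamming distance = 4


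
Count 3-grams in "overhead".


Word: "overhead" (length 8)
Number of 3-grams = length - 3 + 1 = 8 - 3 + 1
= 6


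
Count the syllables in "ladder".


Word: "ladder"
Syllable breakdown: lad · der
Counting: 2 parts
= 2 syllables


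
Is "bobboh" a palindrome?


Word: "bobboh"
Reversed: "hobbob"
Forward == Backward? bobboh != hobbob
Palindrome = No


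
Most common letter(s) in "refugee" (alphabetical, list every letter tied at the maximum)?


Word: "refugee"
Letter counts:
  'e': 3
  'f': 1
  'g': 1
  'r': 1
  'u': 1
Maximum count = 3
Most frequent = 'e' (3 times each)


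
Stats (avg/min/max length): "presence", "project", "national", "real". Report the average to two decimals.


Lengths: "presence"=8, "project"=7, "national"=8, "real"=4
Sum = 27, Count = 4
Average = 27/4 = 6.75
= avg=6.75, min=4, max=8


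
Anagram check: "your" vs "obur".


Word 1: "your" → sorted: oruy
Word 2: "obur" → sorted: boru
Same letters? oruy != boru
Anagram = No


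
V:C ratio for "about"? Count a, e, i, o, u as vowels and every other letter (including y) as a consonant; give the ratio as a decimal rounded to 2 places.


Word: "about"
Vowels (a,e,i,o,u): 3
Consonants: 2
Ratio = 3/2
= 1.50


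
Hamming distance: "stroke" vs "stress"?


Comparing character by character (same length = 6):
  Pos 0: 's' vs 's' =
  Pos 1: 't' vs 't' =
  Pos 2: 'r' vs 'r' =
  Pos 3: 'o' vs 'e' !=
  Pos 4: 'k' vs 's' !=
  Pos 5: 'e' vs 's' !=
Hamming distance = 3


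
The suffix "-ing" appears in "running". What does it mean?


Suffix: -ing
As in: running -> run + -ing, with a spelling change
Meaning = present participle


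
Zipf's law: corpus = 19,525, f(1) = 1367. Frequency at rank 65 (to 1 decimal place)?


Zipf's law: f(r) = f(1) / r
f(1) = 1367
f(65) = 1367 / 65
= 21.0 occurrences
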